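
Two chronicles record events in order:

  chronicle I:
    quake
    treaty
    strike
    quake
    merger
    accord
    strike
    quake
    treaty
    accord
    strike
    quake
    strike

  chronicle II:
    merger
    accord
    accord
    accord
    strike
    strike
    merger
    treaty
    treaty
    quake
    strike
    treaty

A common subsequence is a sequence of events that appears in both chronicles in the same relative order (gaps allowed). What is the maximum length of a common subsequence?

6

One common subsequence of length 6: merger [5,1], then accord [6,4], then strike [7,6], then treaty [9,9], then quake [12,10], then strike [13,11]. Since dp[13][12] = 6, nothing longer is possible.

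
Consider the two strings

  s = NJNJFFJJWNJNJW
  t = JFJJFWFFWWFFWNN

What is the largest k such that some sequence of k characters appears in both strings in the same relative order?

7

Taking J at s[2]=t[3], then J at s[4]=t[4], then F at s[5]=t[11], then F at s[6]=t[12], then W at s[9]=t[13], then N at s[10]=t[14], then N at s[12]=t[15] gives a common subsequence of length 7. dp[14][15] = 7 confirms this is the maximum.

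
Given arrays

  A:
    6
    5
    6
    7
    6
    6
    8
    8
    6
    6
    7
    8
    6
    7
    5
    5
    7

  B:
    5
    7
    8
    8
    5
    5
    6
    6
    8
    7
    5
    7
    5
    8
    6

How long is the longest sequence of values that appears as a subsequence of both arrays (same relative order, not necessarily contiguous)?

Match 5 at A[2]=B[1], then 7 at A[4]=B[2], then 8 at A[7]=B[3], then 8 at A[8]=B[4], then 6 at A[9]=B[7], then 6 at A[10]=B[8], then 8 at A[12]=B[9], then 7 at A[14]=B[10], then 5 at A[15]=B[11], then 5 at A[16]=B[13] — 10 values in the same relative order in both. The LCS DP gives dp[17][15] = 10, so this is optimal.

10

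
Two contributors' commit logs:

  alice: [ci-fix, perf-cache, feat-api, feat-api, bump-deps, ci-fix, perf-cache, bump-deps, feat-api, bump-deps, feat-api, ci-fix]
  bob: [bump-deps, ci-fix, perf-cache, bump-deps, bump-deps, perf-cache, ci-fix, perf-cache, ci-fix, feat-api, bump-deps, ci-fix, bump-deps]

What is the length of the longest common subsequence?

Match ci-fix (alice #1, bob #2), perf-cache (alice #2, bob #3), bump-deps (alice #5, bob #5), ci-fix (alice #6, bob #7), perf-cache (alice #7, bob #8), feat-api (alice #9, bob #10), bump-deps (alice #10, bob #11), ci-fix (alice #12, bob #12) — 8 commits in the same relative order in both, and the DP table's final entry dp[12][13] is also 8, so no common subsequence is longer.

8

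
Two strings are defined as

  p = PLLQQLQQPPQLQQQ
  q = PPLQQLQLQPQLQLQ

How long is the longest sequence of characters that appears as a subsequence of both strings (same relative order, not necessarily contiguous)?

Pick P at p[1]=q[2], L at p[3]=q[3], Q at p[4]=q[4], Q at p[5]=q[5], L at p[6]=q[6], Q at p[7]=q[7], Q at p[8]=q[9], P at p[10]=q[10], Q at p[11]=q[11], L at p[12]=q[12], Q at p[13]=q[13], Q at p[15]=q[15]; all 12 characters appear in both, in order. Since dp[15][15] = 12, nothing longer is possible.

12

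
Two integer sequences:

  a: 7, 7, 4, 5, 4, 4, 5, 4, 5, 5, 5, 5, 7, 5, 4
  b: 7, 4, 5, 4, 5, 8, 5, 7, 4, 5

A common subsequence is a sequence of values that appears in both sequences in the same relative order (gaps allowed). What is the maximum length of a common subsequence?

8

Let dp[i][j] be the LCS length of the first i values of a and the first j values of b. dp[i][j] = dp[i-1][j-1]+1 when the i-th and j-th values match, else max(dp[i-1][j], dp[i][j-1]).
    ·  7  4  5  4  5  8  5  7  4  5
 ·  0  0  0  0  0  0  0  0  0  0  0
 7  0  1  1  1  1  1  1  1  1  1  1
 7  0  1  1  1  1  1  1  1  2  2  2
 4  0  1  2  2  2  2  2  2  2  3  3
 5  0  1  2  3  3  3  3  3  3  3  4
 4  0  1  2  3  4  4  4  4  4  4  4
 4  0  1  2  3  4  4  4  4  4  5  5
 5  0  1  2  3  4  5  5  5  5  5  6
 4  0  1  2  3  4  5  5  5  5  6  6
 5  0  1  2  3  4  5  5  6  6  6  7
 5  0  1  2  3  4  5  5  6  6  6  7
 5  0  1  2  3  4  5  5  6  6  6  7
 5  0  1  2  3  4  5  5  6  6  6  7
 7  0  1  2  3  4  5  5  6  7  7  7
 5  0  1  2  3  4  5  5  6  7  7  8
 4  0  1  2  3  4  5  5  6  7  8  8
dp[15][10] = 8. One LCS (by backtracking along matches): 7, 4, 5, 4, 5, 5, 7, 5.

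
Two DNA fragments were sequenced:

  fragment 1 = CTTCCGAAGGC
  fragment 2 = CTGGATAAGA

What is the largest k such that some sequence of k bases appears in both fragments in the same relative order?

6

Let dp[i][j] be the LCS length of the first i bases of fragment 1 and the first j bases of fragment 2. dp[i][j] = dp[i-1][j-1]+1 when the i-th and j-th bases match, else max(dp[i-1][j], dp[i][j-1]).
    ·  C  T  G  G  A  T  A  A  G  A
 ·  0  0  0  0  0  0  0  0  0  0  0
 C  0  1  1  1  1  1  1  1  1  1  1
 T  0  1  2  2  2  2  2  2  2  2  2
 T  0  1  2  2  2  2  3  3  3  3  3
 C  0  1  2  2  2  2  3  3  3  3  3
 C  0  1  2  2  2  2  3  3  3  3  3
 G  0  1  2  3  3  3  3  3  3  4  4
 A  0  1  2  3  3  4  4  4  4  4  5
 A  0  1  2  3  3  4  4  5  5  5  5
 G  0  1  2  3  4  4  4  5  5  6  6
 G  0  1  2  3  4  4  4  5  5  6  6
 C  0  1  2  3  4  4  4  5  5  6  6
dp[11][10] = 6. One LCS (by backtracking along matches): CTTAAG.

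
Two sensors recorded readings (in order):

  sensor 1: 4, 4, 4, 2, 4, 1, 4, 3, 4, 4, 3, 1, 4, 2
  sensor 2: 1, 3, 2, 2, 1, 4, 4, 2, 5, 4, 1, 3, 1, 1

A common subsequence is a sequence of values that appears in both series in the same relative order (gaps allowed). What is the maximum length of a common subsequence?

7

Match 4 [2,6] → 4 [3,7] → 2 [4,8] → 4 [5,10] → 1 [6,11] → 3 [8,12] → 1 [12,14] — 7 values in the same relative order in both. Since dp[14][14] = 7, nothing longer is possible.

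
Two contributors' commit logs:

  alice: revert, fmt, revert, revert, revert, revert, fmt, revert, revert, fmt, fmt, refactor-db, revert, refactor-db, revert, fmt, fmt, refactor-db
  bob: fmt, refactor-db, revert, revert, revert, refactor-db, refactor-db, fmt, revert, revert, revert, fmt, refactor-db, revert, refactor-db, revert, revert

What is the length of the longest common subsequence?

One common subsequence of length 12: fmt at alice[2]=bob[1], revert at alice[3]=bob[3], revert at alice[4]=bob[4], revert at alice[5]=bob[5], revert at alice[6]=bob[9], revert at alice[8]=bob[10], revert at alice[9]=bob[11], fmt at alice[11]=bob[12], refactor-db at alice[12]=bob[13], revert at alice[13]=bob[14], refactor-db at alice[14]=bob[15], revert at alice[15]=bob[17]. Since dp[18][17] = 12, nothing longer is possible.

12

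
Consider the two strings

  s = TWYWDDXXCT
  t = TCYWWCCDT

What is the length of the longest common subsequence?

5

Let dp[i][j] be the LCS length of the first i characters of s and the first j characters of t. dp[i][j] = dp[i-1][j-1]+1 when the i-th and j-th characters match, else max(dp[i-1][j], dp[i][j-1]).
    ·  T  C  Y  W  W  C  C  D  T
 ·  0  0  0  0  0  0  0  0  0  0
 T  0  1  1  1  1  1  1  1  1  1
 W  0  1  1  1  2  2  2  2  2  2
 Y  0  1  1  2  2  2  2  2  2  2
 W  0  1  1  2  3  3  3  3  3  3
 D  0  1  1  2  3  3  3  3  4  4
 D  0  1  1  2  3  3  3  3  4  4
 X  0  1  1  2  3  3  3  3  4  4
 X  0  1  1  2  3  3  3  3  4  4
 C  0  1  2  2  3  3  4  4  4  4
 T  0  1  2  2  3  3  4  4  4  5
dp[10][9] = 5. One LCS (by backtracking along matches): TWWDT.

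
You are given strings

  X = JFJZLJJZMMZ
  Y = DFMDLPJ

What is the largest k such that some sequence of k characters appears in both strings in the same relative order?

3

Let dp[i][j] be the LCS length of the first i characters of X and the first j characters of Y. dp[i][j] = dp[i-1][j-1]+1 when the i-th and j-th characters match, else max(dp[i-1][j], dp[i][j-1]).
    ·  D  F  M  D  L  P  J
 ·  0  0  0  0  0  0  0  0
 J  0  0  0  0  0  0  0  1
 F  0  0  1  1  1  1  1  1
 J  0  0  1  1  1  1  1  2
 Z  0  0  1  1  1  1  1  2
 L  0  0  1  1  1  2  2  2
 J  0  0  1  1  1  2  2  3
 J  0  0  1  1  1  2  2  3
 Z  0  0  1  1  1  2  2  3
 M  0  0  1  2  2  2  2  3
 M  0  0  1  2  2  2  2  3
 Z  0  0  1  2  2  2  2  3
dp[11][7] = 3. One LCS (by backtracking along matches): FLJ.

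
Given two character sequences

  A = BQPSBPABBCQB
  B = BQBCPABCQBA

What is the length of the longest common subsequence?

9

Taking B (A #1, B #1) → Q (A #2, B #2) → B (A #5, B #3) → P (A #6, B #5) → A (A #7, B #6) → B (A #9, B #7) → C (A #10, B #8) → Q (A #11, B #9) → B (A #12, B #10) gives a common subsequence of length 9. Since dp[12][11] = 9, nothing longer is possible.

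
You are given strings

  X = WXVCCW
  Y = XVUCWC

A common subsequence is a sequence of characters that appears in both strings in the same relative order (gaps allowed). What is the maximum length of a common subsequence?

4

Let dp[i][j] be the LCS length of the first i characters of X and the first j characters of Y. dp[i][j] = dp[i-1][j-1]+1 when the i-th and j-th characters match, else max(dp[i-1][j], dp[i][j-1]).
    ·  X  V  U  C  W  C
 ·  0  0  0  0  0  0  0
 W  0  0  0  0  0  1  1
 X  0  1  1  1  1  1  1
 V  0  1  2  2  2  2  2
 C  0  1  2  2  3  3  3
 C  0  1  2  2  3  3  4
 W  0  1  2  2  3  4  4
dp[6][6] = 4. One LCS (by backtracking along matches): XVCC.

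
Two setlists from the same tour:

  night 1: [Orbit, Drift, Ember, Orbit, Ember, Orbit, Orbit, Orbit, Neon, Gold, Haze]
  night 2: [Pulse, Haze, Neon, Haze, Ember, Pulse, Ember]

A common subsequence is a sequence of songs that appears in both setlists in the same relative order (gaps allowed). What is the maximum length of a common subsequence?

One common subsequence of length 2: Ember [3,5], then Ember [5,7]. The LCS DP gives dp[11][7] = 2, so this is optimal.

2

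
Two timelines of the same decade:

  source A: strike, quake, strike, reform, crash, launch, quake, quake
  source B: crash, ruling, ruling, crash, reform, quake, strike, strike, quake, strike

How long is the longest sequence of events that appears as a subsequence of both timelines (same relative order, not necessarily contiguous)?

Match strike at source A[1]=source B[8] → quake at source A[2]=source B[9] → strike at source A[3]=source B[10] — 3 events in the same relative order in both. dp[8][10] = 3 confirms this is the maximum.

3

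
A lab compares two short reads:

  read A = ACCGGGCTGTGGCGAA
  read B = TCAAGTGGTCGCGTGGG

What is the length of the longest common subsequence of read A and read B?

Match A [1,4], then G [4,7], then G [5,8], then G [6,11], then C [7,12], then G [9,13], then T [10,14], then G [11,15], then G [12,16], then G [14,17] — 10 bases in the same relative order in both, and the DP table's final entry dp[16][17] is also 10, so no common subsequence is longer.

10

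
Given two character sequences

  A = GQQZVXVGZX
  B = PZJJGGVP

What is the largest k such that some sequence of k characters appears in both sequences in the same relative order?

2

One common subsequence of length 2: G at A[1]=B[6], then V at A[5]=B[7]. Since dp[10][8] = 2, nothing longer is possible.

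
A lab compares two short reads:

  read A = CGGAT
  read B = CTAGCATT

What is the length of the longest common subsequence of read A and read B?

4

Let dp[i][j] be the LCS length of the first i bases of read A and the first j bases of read B. dp[i][j] = dp[i-1][j-1]+1 when the i-th and j-th bases match, else max(dp[i-1][j], dp[i][j-1]).
    ·  C  T  A  G  C  A  T  T
 ·  0  0  0  0  0  0  0  0  0
 C  0  1  1  1  1  1  1  1  1
 G  0  1  1  1  2  2  2  2  2
 G  0  1  1  1  2  2  2  2  2
 A  0  1  1  2  2  2  3  3  3
 T  0  1  2  2  2  2  3  4  4
dp[5][8] = 4. One LCS (by backtracking along matches): CGAT.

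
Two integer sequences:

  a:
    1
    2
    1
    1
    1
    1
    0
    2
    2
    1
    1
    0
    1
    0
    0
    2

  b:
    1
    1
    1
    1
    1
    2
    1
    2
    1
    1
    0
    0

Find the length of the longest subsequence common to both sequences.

One common subsequence of length 11: 1 at a[1]=b[1]; then 1 at a[3]=b[2]; then 1 at a[4]=b[3]; then 1 at a[5]=b[4]; then 1 at a[6]=b[5]; then 2 at a[8]=b[6]; then 2 at a[9]=b[8]; then 1 at a[11]=b[9]; then 1 at a[13]=b[10]; then 0 at a[14]=b[11]; then 0 at a[15]=b[12]. The LCS DP gives dp[16][12] = 11, so this is optimal.

11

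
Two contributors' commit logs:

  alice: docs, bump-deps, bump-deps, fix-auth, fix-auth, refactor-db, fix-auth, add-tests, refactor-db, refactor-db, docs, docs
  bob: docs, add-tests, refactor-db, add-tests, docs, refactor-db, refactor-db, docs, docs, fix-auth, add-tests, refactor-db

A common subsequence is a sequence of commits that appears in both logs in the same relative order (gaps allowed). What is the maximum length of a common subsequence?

Taking docs (alice #1, bob #1), refactor-db (alice #6, bob #3), add-tests (alice #8, bob #4), refactor-db (alice #9, bob #6), refactor-db (alice #10, bob #7), docs (alice #11, bob #8), docs (alice #12, bob #9) gives a common subsequence of length 7, and the DP table's final entry dp[12][12] is also 7, so no common subsequence is longer.

7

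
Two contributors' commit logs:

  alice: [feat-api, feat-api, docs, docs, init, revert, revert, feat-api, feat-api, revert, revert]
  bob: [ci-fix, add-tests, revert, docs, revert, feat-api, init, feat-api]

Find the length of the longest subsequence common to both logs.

4

Match docs (alice #4, bob #4); then revert (alice #7, bob #5); then feat-api (alice #8, bob #6); then feat-api (alice #9, bob #8) — 4 commits in the same relative order in both. The LCS DP gives dp[11][8] = 4, so this is optimal.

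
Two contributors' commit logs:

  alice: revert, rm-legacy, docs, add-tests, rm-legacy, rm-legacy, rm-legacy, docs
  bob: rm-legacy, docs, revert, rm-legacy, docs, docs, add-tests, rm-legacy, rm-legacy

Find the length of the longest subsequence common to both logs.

6

One common subsequence of length 6: revert (alice #1, bob #3), rm-legacy (alice #2, bob #4), docs (alice #3, bob #6), add-tests (alice #4, bob #7), rm-legacy (alice #6, bob #8), rm-legacy (alice #7, bob #9). dp[8][9] = 6 confirms this is the maximum.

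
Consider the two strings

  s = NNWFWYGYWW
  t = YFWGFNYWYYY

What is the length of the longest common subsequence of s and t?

5

Match W [3,3] → F [4,5] → W [5,8] → Y [6,10] → Y [8,11] — 5 characters in the same relative order in both, and the DP table's final entry dp[10][11] is also 5, so no common subsequence is longer.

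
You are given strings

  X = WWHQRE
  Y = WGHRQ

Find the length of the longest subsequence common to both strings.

3

Pick W (X #1, Y #1), then H (X #3, Y #3), then Q (X #4, Y #5); all 3 characters appear in both, in order. dp[6][5] = 3 confirms this is the maximum.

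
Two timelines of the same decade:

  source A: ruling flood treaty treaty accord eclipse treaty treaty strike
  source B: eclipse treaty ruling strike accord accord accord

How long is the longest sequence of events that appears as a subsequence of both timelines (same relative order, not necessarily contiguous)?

One common subsequence of length 3: eclipse [6,1]; then treaty [7,2]; then strike [9,4]. The LCS DP gives dp[9][7] = 3, so this is optimal.

3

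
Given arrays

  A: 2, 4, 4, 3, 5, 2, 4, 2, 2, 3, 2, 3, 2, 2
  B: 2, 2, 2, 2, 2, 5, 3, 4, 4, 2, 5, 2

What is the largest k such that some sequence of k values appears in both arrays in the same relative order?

Pick 2 [1,1]; then 2 [6,2]; then 2 [8,3]; then 2 [9,4]; then 2 [11,5]; then 3 [12,7]; then 2 [13,10]; then 2 [14,12]; all 8 values appear in both, in order. dp[14][12] = 8 confirms this is the maximum.

8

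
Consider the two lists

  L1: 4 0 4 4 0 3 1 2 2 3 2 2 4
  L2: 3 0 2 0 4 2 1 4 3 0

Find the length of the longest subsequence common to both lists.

4

Taking 0 [2,4]; then 4 [3,5]; then 4 [4,8]; then 0 [5,10] gives a common subsequence of length 4, and the DP table's final entry dp[13][10] is also 4, so no common subsequence is longer.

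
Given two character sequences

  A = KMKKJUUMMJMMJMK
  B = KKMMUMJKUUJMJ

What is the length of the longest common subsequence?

8

One common subsequence of length 8: K at A[1]=B[2] → M at A[2]=B[6] → K at A[4]=B[8] → U at A[6]=B[9] → U at A[7]=B[10] → J at A[10]=B[11] → M at A[12]=B[12] → J at A[13]=B[13]. The LCS DP gives dp[15][13] = 8, so this is optimal.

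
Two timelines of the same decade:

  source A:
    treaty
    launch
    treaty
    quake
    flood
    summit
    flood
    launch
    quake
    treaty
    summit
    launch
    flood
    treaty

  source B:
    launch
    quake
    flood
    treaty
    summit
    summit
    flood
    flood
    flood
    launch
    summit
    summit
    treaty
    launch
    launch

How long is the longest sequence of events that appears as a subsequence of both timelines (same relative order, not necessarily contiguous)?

8

Pick launch [2,1] → quake [4,2] → flood [5,3] → summit [6,6] → flood [7,9] → launch [8,10] → treaty [10,13] → launch [12,15]; all 8 events appear in both, in order. dp[14][15] = 8 confirms this is the maximum.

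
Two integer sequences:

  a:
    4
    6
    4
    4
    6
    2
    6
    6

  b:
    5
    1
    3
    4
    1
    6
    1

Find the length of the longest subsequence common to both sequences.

One common subsequence of length 2: 4 [1,4]; then 6 [2,6]. Since dp[8][7] = 2, nothing longer is possible.

2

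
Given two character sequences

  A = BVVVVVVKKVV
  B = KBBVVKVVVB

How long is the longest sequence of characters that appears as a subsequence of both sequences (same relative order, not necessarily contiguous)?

6

Taking B (A #1, B #3), V (A #2, B #4), V (A #3, B #5), V (A #4, B #7), V (A #5, B #8), V (A #6, B #9) gives a common subsequence of length 6. Since dp[11][10] = 6, nothing longer is possible.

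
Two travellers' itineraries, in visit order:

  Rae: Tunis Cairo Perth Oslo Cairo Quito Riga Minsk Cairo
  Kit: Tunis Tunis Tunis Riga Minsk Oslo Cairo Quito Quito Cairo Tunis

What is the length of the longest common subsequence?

One common subsequence of length 5: Tunis (Rae #1, Kit #3) → Oslo (Rae #4, Kit #6) → Cairo (Rae #5, Kit #7) → Quito (Rae #6, Kit #9) → Cairo (Rae #9, Kit #10). dp[9][11] = 5 confirms this is the maximum.

5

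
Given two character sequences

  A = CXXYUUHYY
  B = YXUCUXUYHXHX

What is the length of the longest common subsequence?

Taking C (A #1, B #4); then X (A #2, B #6); then X (A #3, B #10); then H (A #7, B #11) gives a common subsequence of length 4. Since dp[9][12] = 4, nothing longer is possible.

4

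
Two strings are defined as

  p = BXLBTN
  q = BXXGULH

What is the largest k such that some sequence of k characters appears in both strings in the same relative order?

3

Match B (p #1, q #1); then X (p #2, q #3); then L (p #3, q #6) — 3 characters in the same relative order in both. dp[6][7] = 3 confirms this is the maximum.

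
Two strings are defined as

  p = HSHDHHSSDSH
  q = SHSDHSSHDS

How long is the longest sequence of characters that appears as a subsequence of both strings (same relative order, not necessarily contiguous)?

Pick H (p #1, q #2), then S (p #2, q #3), then D (p #4, q #4), then H (p #6, q #5), then S (p #7, q #6), then S (p #8, q #7), then D (p #9, q #9), then S (p #10, q #10); all 8 characters appear in both, in order, and the DP table's final entry dp[11][10] is also 8, so no common subsequence is longer.

8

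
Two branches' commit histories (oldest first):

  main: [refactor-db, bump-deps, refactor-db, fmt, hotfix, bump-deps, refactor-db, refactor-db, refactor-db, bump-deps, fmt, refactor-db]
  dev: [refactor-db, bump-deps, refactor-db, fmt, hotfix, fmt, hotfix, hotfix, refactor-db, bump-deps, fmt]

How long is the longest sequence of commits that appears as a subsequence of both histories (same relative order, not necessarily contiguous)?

8

One common subsequence of length 8: refactor-db at main[1]=dev[1]; then bump-deps at main[2]=dev[2]; then refactor-db at main[3]=dev[3]; then fmt at main[4]=dev[6]; then hotfix at main[5]=dev[8]; then refactor-db at main[9]=dev[9]; then bump-deps at main[10]=dev[10]; then fmt at main[11]=dev[11]. The LCS DP gives dp[12][11] = 8, so this is optimal.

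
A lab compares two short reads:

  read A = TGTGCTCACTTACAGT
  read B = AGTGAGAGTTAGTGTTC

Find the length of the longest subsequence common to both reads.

Pick T [1,3], then G [2,4], then G [4,6], then A [8,7], then T [10,9], then T [11,10], then A [12,11], then G [15,14], then T [16,16]; all 9 bases appear in both, in order. Since dp[16][17] = 9, nothing longer is possible.

9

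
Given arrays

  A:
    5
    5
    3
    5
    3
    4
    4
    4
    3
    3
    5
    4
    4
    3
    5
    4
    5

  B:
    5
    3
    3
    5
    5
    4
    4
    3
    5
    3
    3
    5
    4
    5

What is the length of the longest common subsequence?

Match 5 (A #1, B #1), 5 (A #2, B #4), 5 (A #4, B #5), 4 (A #7, B #6), 4 (A #8, B #7), 3 (A #9, B #8), 3 (A #10, B #10), 3 (A #14, B #11), 5 (A #15, B #12), 4 (A #16, B #13), 5 (A #17, B #14) — 11 values in the same relative order in both, and the DP table's final entry dp[17][14] is also 11, so no common subsequence is longer.

11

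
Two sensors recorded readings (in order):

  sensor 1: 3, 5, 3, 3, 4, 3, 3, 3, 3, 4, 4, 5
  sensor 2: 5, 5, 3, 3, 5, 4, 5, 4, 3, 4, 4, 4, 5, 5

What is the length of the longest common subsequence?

Taking 5 at sensor 1[2]=sensor 2[2], then 3 at sensor 1[3]=sensor 2[3], then 3 at sensor 1[4]=sensor 2[4], then 4 at sensor 1[5]=sensor 2[8], then 3 at sensor 1[6]=sensor 2[9], then 4 at sensor 1[10]=sensor 2[11], then 4 at sensor 1[11]=sensor 2[12], then 5 at sensor 1[12]=sensor 2[14] gives a common subsequence of length 8. The LCS DP gives dp[12][14] = 8, so this is optimal.

8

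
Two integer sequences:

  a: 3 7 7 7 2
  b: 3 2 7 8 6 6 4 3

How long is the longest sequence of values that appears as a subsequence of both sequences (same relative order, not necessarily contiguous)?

2

Taking 3 at a[1]=b[1], then 7 at a[2]=b[3] gives a common subsequence of length 2. dp[5][8] = 2 confirms this is the maximum.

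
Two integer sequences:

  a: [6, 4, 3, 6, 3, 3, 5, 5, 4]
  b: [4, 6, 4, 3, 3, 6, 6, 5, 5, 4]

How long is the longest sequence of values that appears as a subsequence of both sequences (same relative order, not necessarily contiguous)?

Match 6 (a #1, b #2); then 4 (a #2, b #3); then 3 (a #3, b #5); then 6 (a #4, b #7); then 5 (a #7, b #8); then 5 (a #8, b #9); then 4 (a #9, b #10) — 7 values in the same relative order in both. The LCS DP gives dp[9][10] = 7, so this is optimal.

7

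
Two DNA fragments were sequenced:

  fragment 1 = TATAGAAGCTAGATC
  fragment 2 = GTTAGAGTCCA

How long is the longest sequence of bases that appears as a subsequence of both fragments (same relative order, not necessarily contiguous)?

One common subsequence of length 8: T at fragment 1[1]=fragment 2[2]; then T at fragment 1[3]=fragment 2[3]; then A at fragment 1[4]=fragment 2[4]; then G at fragment 1[5]=fragment 2[5]; then A at fragment 1[7]=fragment 2[6]; then G at fragment 1[8]=fragment 2[7]; then C at fragment 1[9]=fragment 2[10]; then A at fragment 1[13]=fragment 2[11]. dp[15][11] = 8 confirms this is the maximum.

8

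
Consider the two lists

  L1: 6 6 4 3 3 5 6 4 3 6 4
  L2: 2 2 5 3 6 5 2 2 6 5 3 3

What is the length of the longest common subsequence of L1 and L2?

Match 6 [1,5] → 6 [2,9] → 3 [5,11] → 3 [9,12] — 4 values in the same relative order in both. dp[11][12] = 4 confirms this is the maximum.

4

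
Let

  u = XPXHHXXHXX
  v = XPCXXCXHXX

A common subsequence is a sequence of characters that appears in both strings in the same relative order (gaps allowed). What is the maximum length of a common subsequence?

8

Let dp[i][j] be the LCS length of the first i characters of u and the first j characters of v. dp[i][j] = dp[i-1][j-1]+1 when the i-th and j-th characters match, else max(dp[i-1][j], dp[i][j-1]).
    ·  X  P  C  X  X  C  X  H  X  X
 ·  0  0  0  0  0  0  0  0  0  0  0
 X  0  1  1  1  1  1  1  1  1  1  1
 P  0  1  2  2  2  2  2  2  2  2  2
 X  0  1  2  2  3  3  3  3  3  3  3
 H  0  1  2  2  3  3  3  3  4  4  4
 H  0  1  2  2  3  3  3  3  4  4  4
 X  0  1  2  2  3  4  4  4  4  5  5
 X  0  1  2  2  3  4  4  5  5  5  6
 H  0  1  2  2  3  4  4  5  6  6  6
 X  0  1  2  2  3  4  4  5  6  7  7
 X  0  1  2  2  3  4  4  5  6  7  8
dp[10][10] = 8. One LCS (by backtracking along matches): XPXXXHXX.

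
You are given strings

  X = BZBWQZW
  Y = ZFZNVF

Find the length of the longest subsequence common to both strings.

Taking Z at X[2]=Y[1] → Z at X[6]=Y[3] gives a common subsequence of length 2. dp[7][6] = 2 confirms this is the maximum.

2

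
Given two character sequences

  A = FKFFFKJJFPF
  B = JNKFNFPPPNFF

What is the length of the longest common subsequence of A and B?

5

Let dp[i][j] be the LCS length of the first i characters of A and the first j characters of B. dp[i][j] = dp[i-1][j-1]+1 when the i-th and j-th characters match, else max(dp[i-1][j], dp[i][j-1]).
    ·  J  N  K  F  N  F  P  P  P  N  F  F
 ·  0  0  0  0  0  0  0  0  0  0  0  0  0
 F  0  0  0  0  1  1  1  1  1  1  1  1  1
 K  0  0  0  1  1  1  1  1  1  1  1  1  1
 F  0  0  0  1  2  2  2  2  2  2  2  2  2
 F  0  0  0  1  2  2  3  3  3  3  3  3  3
 F  0  0  0  1  2  2  3  3  3  3  3  4  4
 K  0  0  0  1  2  2  3  3  3  3  3  4  4
 J  0  1  1  1  2  2  3  3  3  3  3  4  4
 J  0  1  1  1  2  2  3  3  3  3  3  4  4
 F  0  1  1  1  2  2  3  3  3  3  3  4  5
 P  0  1  1  1  2  2  3  4  4  4  4  4  5
 F  0  1  1  1  2  2  3  4  4  4  4  5  5
dp[11][12] = 5. One LCS (by backtracking along matches): KFFFF.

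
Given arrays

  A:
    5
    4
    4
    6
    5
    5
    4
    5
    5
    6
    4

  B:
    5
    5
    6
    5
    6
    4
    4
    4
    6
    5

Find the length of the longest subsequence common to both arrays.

5

Let dp[i][j] be the LCS length of the first i values of A and the first j values of B. dp[i][j] = dp[i-1][j-1]+1 when the i-th and j-th values match, else max(dp[i-1][j], dp[i][j-1]).
    ·  5  5  6  5  6  4  4  4  6  5
 ·  0  0  0  0  0  0  0  0  0  0  0
 5  0  1  1  1  1  1  1  1  1  1  1
 4  0  1  1  1  1  1  2  2  2  2  2
 4  0  1  1  1  1  1  2  3  3  3  3
 6  0  1  1  2  2  2  2  3  3  4  4
 5  0  1  2  2  3  3  3  3  3  4  5
 5  0  1  2  2  3  3  3  3  3  4  5
 4  0  1  2  2  3  3  4  4  4  4  5
 5  0  1  2  2  3  3  4  4  4  4  5
 5  0  1  2  2  3  3  4  4  4  4  5
 6  0  1  2  3  3  4  4  4  4  5  5
 4  0  1  2  3  3  4  5  5  5  5  5
dp[11][10] = 5. One LCS (by backtracking along matches): 5, 4, 4, 6, 5.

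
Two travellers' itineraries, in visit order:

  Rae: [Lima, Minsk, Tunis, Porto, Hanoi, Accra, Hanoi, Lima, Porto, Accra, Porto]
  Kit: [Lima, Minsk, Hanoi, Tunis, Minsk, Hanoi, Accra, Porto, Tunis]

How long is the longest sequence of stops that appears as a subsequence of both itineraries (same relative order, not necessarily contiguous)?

6

Pick Lima at Rae[1]=Kit[1] → Minsk at Rae[2]=Kit[2] → Tunis at Rae[3]=Kit[4] → Hanoi at Rae[5]=Kit[6] → Accra at Rae[6]=Kit[7] → Porto at Rae[9]=Kit[8]; all 6 stops appear in both, in order. Since dp[11][9] = 6, nothing longer is possible.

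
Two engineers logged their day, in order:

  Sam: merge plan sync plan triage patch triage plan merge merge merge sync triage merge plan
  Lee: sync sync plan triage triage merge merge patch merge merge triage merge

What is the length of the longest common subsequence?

9

One common subsequence of length 9: sync at Sam[3]=Lee[2], then plan at Sam[4]=Lee[3], then triage at Sam[5]=Lee[4], then triage at Sam[7]=Lee[5], then merge at Sam[9]=Lee[7], then merge at Sam[10]=Lee[9], then merge at Sam[11]=Lee[10], then triage at Sam[13]=Lee[11], then merge at Sam[14]=Lee[12]. dp[15][12] = 9 confirms this is the maximum.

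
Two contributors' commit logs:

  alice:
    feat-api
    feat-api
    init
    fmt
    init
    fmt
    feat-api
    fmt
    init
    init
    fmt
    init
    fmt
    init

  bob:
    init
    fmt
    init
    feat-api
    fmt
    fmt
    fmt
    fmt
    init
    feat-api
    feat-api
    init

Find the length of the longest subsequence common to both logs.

Taking init [3,1], then fmt [4,2], then init [5,3], then fmt [6,6], then fmt [8,7], then fmt [11,8], then init [12,9], then init [14,12] gives a common subsequence of length 8. The LCS DP gives dp[14][12] = 8, so this is optimal.

8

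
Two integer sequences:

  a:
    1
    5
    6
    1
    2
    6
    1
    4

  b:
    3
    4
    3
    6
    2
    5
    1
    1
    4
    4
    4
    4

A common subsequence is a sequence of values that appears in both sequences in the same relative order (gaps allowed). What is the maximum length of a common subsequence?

4

Taking 5 at a[2]=b[6]; then 1 at a[4]=b[7]; then 1 at a[7]=b[8]; then 4 at a[8]=b[12] gives a common subsequence of length 4. Since dp[8][12] = 4, nothing longer is possible.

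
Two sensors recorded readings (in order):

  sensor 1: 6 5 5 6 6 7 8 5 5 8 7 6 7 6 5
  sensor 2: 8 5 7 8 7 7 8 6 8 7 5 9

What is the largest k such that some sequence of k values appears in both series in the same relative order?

Match 5 at sensor 1[3]=sensor 2[2], 7 at sensor 1[6]=sensor 2[3], 8 at sensor 1[7]=sensor 2[4], 8 at sensor 1[10]=sensor 2[7], 6 at sensor 1[12]=sensor 2[8], 7 at sensor 1[13]=sensor 2[10], 5 at sensor 1[15]=sensor 2[11] — 7 values in the same relative order in both. The LCS DP gives dp[15][12] = 7, so this is optimal.

7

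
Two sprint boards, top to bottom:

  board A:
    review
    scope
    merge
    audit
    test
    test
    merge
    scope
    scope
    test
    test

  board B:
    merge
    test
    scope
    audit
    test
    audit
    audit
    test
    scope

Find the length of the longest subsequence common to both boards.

One common subsequence of length 5: scope [2,3], then audit [4,4], then test [5,5], then test [6,8], then scope [9,9], and the DP table's final entry dp[11][9] is also 5, so no common subsequence is longer.

5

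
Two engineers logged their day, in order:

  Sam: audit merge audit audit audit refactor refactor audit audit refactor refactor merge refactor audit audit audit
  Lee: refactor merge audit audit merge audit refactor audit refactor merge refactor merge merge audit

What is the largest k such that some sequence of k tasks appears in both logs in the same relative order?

Taking merge at Sam[2]=Lee[2], audit at Sam[3]=Lee[3], audit at Sam[4]=Lee[4], audit at Sam[5]=Lee[6], refactor at Sam[7]=Lee[7], audit at Sam[9]=Lee[8], refactor at Sam[10]=Lee[9], refactor at Sam[11]=Lee[11], merge at Sam[12]=Lee[13], audit at Sam[16]=Lee[14] gives a common subsequence of length 10. The LCS DP gives dp[16][14] = 10, so this is optimal.

10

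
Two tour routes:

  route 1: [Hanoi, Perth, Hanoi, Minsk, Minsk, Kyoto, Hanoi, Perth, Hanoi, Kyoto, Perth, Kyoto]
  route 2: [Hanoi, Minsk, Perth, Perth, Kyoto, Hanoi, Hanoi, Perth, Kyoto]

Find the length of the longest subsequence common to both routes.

Pick Hanoi [1,1], then Perth [2,4], then Kyoto [6,5], then Hanoi [7,6], then Hanoi [9,7], then Perth [11,8], then Kyoto [12,9]; all 7 stops appear in both, in order. dp[12][9] = 7 confirms this is the maximum.

7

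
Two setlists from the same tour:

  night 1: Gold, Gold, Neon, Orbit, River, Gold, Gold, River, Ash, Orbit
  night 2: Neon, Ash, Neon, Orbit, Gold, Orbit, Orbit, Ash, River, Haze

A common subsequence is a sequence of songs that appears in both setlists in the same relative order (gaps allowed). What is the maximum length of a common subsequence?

4

Taking Neon (night 1 #3, night 2 #3), then Orbit (night 1 #4, night 2 #4), then Gold (night 1 #6, night 2 #5), then River (night 1 #8, night 2 #9) gives a common subsequence of length 4. The LCS DP gives dp[10][10] = 4, so this is optimal.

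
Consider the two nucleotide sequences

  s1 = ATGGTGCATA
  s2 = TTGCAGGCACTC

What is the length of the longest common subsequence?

7

One common subsequence of length 7: T at s1[2]=s2[2]; then G at s1[3]=s2[3]; then G at s1[4]=s2[6]; then G at s1[6]=s2[7]; then C at s1[7]=s2[8]; then A at s1[8]=s2[9]; then T at s1[9]=s2[11]. dp[10][12] = 7 confirms this is the maximum.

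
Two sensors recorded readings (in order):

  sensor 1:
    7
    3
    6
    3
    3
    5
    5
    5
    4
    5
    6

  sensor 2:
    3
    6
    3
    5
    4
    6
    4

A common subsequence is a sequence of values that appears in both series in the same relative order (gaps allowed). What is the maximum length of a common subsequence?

6

Pick 3 (sensor 1 #2, sensor 2 #1), then 6 (sensor 1 #3, sensor 2 #2), then 3 (sensor 1 #5, sensor 2 #3), then 5 (sensor 1 #8, sensor 2 #4), then 4 (sensor 1 #9, sensor 2 #5), then 6 (sensor 1 #11, sensor 2 #6); all 6 values appear in both, in order. Since dp[11][7] = 6, nothing longer is possible.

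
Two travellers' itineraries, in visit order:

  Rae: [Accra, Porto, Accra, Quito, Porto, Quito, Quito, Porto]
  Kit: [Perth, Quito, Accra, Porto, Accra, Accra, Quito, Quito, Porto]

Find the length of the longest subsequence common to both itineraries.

Taking Accra [1,3], then Porto [2,4], then Accra [3,6], then Quito [6,7], then Quito [7,8], then Porto [8,9] gives a common subsequence of length 6. dp[8][9] = 6 confirms this is the maximum.

6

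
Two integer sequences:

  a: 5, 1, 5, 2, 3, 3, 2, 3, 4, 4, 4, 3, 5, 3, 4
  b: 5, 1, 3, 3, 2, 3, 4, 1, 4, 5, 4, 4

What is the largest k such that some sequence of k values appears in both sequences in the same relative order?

Match 5 (a #1, b #1); then 1 (a #2, b #2); then 3 (a #5, b #3); then 3 (a #6, b #4); then 2 (a #7, b #5); then 3 (a #8, b #6); then 4 (a #9, b #7); then 4 (a #10, b #9); then 4 (a #11, b #11); then 4 (a #15, b #12) — 10 values in the same relative order in both, and the DP table's final entry dp[15][12] is also 10, so no common subsequence is longer.

10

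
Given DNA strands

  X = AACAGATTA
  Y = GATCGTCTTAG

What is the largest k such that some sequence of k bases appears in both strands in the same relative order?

Taking A at X[1]=Y[2], C at X[3]=Y[4], G at X[5]=Y[5], T at X[7]=Y[8], T at X[8]=Y[9], A at X[9]=Y[10] gives a common subsequence of length 6. dp[9][11] = 6 confirms this is the maximum.

6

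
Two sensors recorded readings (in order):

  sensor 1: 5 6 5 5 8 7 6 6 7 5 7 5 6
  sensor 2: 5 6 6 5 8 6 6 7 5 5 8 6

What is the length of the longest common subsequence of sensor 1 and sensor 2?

Pick 5 at sensor 1[1]=sensor 2[1], then 6 at sensor 1[2]=sensor 2[3], then 5 at sensor 1[4]=sensor 2[4], then 8 at sensor 1[5]=sensor 2[5], then 6 at sensor 1[7]=sensor 2[6], then 6 at sensor 1[8]=sensor 2[7], then 7 at sensor 1[9]=sensor 2[8], then 5 at sensor 1[10]=sensor 2[9], then 5 at sensor 1[12]=sensor 2[10], then 6 at sensor 1[13]=sensor 2[12]; all 10 values appear in both, in order. Since dp[13][12] = 10, nothing longer is possible.

10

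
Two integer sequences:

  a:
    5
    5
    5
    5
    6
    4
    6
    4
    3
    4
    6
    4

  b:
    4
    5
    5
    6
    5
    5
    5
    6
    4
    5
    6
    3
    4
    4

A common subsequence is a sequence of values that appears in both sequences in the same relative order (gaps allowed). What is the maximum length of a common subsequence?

10

Pick 5 (a #1, b #3); then 5 (a #2, b #5); then 5 (a #3, b #6); then 5 (a #4, b #7); then 6 (a #5, b #8); then 4 (a #6, b #9); then 6 (a #7, b #11); then 3 (a #9, b #12); then 4 (a #10, b #13); then 4 (a #12, b #14); all 10 values appear in both, in order. dp[12][14] = 10 confirms this is the maximum.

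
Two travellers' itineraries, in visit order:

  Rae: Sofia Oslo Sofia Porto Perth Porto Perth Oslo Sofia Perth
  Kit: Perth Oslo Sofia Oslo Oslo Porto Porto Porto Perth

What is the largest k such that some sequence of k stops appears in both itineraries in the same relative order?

5

Match Sofia at Rae[1]=Kit[3] → Oslo at Rae[2]=Kit[5] → Porto at Rae[4]=Kit[7] → Porto at Rae[6]=Kit[8] → Perth at Rae[10]=Kit[9] — 5 stops in the same relative order in both. The LCS DP gives dp[10][9] = 5, so this is optimal.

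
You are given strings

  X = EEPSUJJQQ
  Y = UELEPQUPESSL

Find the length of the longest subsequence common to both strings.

4

Taking E at X[1]=Y[2], then E at X[2]=Y[4], then P at X[3]=Y[8], then S at X[4]=Y[11] gives a common subsequence of length 4. Since dp[9][12] = 4, nothing longer is possible.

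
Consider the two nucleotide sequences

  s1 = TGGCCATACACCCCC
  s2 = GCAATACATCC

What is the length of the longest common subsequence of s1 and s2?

One common subsequence of length 9: G [3,1]; then C [4,2]; then A [6,4]; then T [7,5]; then A [8,6]; then C [9,7]; then A [10,8]; then C [14,10]; then C [15,11]. The LCS DP gives dp[15][11] = 9, so this is optimal.

9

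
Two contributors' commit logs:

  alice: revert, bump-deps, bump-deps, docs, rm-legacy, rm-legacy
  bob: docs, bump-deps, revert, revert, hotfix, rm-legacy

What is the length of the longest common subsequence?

2

Taking revert at alice[1]=bob[4]; then rm-legacy at alice[6]=bob[6] gives a common subsequence of length 2. The LCS DP gives dp[6][6] = 2, so this is optimal.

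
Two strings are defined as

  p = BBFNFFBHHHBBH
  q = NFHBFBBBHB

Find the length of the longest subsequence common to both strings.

Let dp[i][j] be the LCS length of the first i characters of p and the first j characters of q. dp[i][j] = dp[i-1][j-1]+1 when the i-th and j-th characters match, else max(dp[i-1][j], dp[i][j-1]).
    ·  N  F  H  B  F  B  B  B  H  B
 ·  0  0  0  0  0  0  0  0  0  0  0
 B  0  0  0  0  1  1  1  1  1  1  1
 B  0  0  0  0  1  1  2  2  2  2  2
 F  0  0  1  1  1  2  2  2  2  2  2
 N  0  1  1  1  1  2  2  2  2  2  2
 F  0  1  2  2  2  2  2  2  2  2  2
 F  0  1  2  2  2  3  3  3  3  3  3
 B  0  1  2  2  3  3  4  4  4  4  4
 H  0  1  2  3  3  3  4  4  4  5  5
 H  0  1  2  3  3  3  4  4  4  5  5
 H  0  1  2  3  3  3  4  4  4  5  5
 B  0  1  2  3  4  4  4  5  5  5  6
 B  0  1  2  3  4  4  5  5  6  6  6
 H  0  1  2  3  4  4  5  5  6  7  7
dp[13][10] = 7. One LCS (by backtracking along matches): NFFBBBH.

7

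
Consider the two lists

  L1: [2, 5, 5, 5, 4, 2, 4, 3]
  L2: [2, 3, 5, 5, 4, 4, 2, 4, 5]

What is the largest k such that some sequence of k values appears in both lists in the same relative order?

6

Match 2 (L1 #1, L2 #1); then 5 (L1 #2, L2 #3); then 5 (L1 #3, L2 #4); then 4 (L1 #5, L2 #6); then 2 (L1 #6, L2 #7); then 4 (L1 #7, L2 #8) — 6 values in the same relative order in both, and the DP table's final entry dp[8][9] is also 6, so no common subsequence is longer.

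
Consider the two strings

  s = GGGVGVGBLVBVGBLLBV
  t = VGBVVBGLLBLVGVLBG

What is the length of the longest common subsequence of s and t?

10

One common subsequence of length 10: G (s #1, t #2), V (s #4, t #4), V (s #6, t #5), G (s #7, t #7), B (s #8, t #10), L (s #9, t #11), V (s #10, t #12), V (s #12, t #14), L (s #16, t #15), B (s #17, t #16). The LCS DP gives dp[18][17] = 10, so this is optimal.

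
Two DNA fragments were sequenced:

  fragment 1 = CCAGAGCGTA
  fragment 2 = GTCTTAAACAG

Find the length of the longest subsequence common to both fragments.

Pick C [1,3]; then A [3,7]; then A [5,8]; then C [7,9]; then G [8,11]; all 5 bases appear in both, in order. The LCS DP gives dp[10][11] = 5, so this is optimal.

5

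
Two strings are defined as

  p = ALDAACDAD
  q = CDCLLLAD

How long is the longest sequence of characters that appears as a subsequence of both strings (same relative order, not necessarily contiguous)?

Let dp[i][j] be the LCS length of the first i characters of p and the first j characters of q. dp[i][j] = dp[i-1][j-1]+1 when the i-th and j-th characters match, else max(dp[i-1][j], dp[i][j-1]).
    ·  C  D  C  L  L  L  A  D
 ·  0  0  0  0  0  0  0  0  0
 A  0  0  0  0  0  0  0  1  1
 L  0  0  0  0  1  1  1  1  1
 D  0  0  1  1  1  1  1  1  2
 A  0  0  1  1  1  1  1  2  2
 A  0  0  1  1  1  1  1  2  2
 C  0  1  1  2  2  2  2  2  2
 D  0  1  2  2  2  2  2  2  3
 A  0  1  2  2  2  2  2  3  3
 D  0  1  2  2  2  2  2  3  4
dp[9][8] = 4. One LCS (by backtracking along matches): DCAD.

4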